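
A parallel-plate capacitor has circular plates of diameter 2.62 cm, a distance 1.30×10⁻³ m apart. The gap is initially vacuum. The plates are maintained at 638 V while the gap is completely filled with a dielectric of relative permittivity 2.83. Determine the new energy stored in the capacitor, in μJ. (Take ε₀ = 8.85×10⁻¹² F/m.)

A = π(2.62/2 cm)² = 5.39×10⁻⁴ m².
Initially C₁ = ε₀A/d = 8.85×10⁻¹² × 5.39×10⁻⁴ / 1.30×10⁻³ = 3.67×10⁻¹² F.
U₁ = 7.47×10⁻⁷ J.
Battery connected ⇒ V is held fixed. C₂ = 2.83 C₁ and U = ½CV², so U₂/U₁ = C₂/C₁ = 2.83.
U₂ = 2.83 × 7.47×10⁻⁷ = 2.11×10⁻⁶ J.

U ≈ 2.11 μJ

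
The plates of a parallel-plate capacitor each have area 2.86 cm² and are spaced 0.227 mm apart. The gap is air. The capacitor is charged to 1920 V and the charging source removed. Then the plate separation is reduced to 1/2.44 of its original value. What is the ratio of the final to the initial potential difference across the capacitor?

V₂/V₁ ≈ 0.410

Isolated ⇒ Q is held fixed.
C₂ = 2.44 C₁ and V = Q/C, so V₂/V₁ = C₁/C₂ = 0.410.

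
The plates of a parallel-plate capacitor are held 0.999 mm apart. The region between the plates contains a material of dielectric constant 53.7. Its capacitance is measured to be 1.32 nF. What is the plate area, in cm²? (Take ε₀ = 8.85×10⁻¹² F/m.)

A = Cd/(κε₀) = 1.32×10⁻⁹ × 9.99×10⁻⁴ / (53.7 × 8.85×10⁻¹²) = 2.77×10⁻³ m².

27.7 cm²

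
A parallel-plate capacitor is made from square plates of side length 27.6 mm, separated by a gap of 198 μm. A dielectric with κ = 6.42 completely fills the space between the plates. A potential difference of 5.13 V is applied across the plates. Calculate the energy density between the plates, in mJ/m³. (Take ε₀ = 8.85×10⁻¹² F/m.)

E = V/d = 5.13 / 1.98×10⁻⁴ = 2.59×10⁴ V/m.
u = ½κε₀E² = ½ × 6.42 × 8.85×10⁻¹² × (2.59×10⁴)² = 1.91×10⁻² J/m³.

19.1 mJ/m³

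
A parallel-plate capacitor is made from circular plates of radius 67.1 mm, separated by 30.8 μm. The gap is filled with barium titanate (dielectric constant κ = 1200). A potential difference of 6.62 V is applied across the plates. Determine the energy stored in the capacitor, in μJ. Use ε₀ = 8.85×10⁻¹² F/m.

A = π(67.1 mm)² = 1.41×10⁻² m².
C = κε₀A/d = 1200 × 8.85×10⁻¹² × 1.41×10⁻² / 3.08×10⁻⁵ = 4.88×10⁻⁶ F.
U = ½CV² = ½ × 4.88×10⁻⁶ × (6.62)² = 1.07×10⁻⁴ J.

107 μJ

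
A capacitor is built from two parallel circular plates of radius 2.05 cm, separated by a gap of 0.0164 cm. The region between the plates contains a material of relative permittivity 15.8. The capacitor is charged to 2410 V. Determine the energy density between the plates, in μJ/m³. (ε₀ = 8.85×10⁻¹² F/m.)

E = V/d = 2410 / 1.64×10⁻⁴ = 1.47×10⁷ V/m.
u = ½κε₀E² = ½ × 15.8 × 8.85×10⁻¹² × (1.47×10⁷)² = 1.51×10⁴ J/m³.

1.51×10¹⁰ μJ/m³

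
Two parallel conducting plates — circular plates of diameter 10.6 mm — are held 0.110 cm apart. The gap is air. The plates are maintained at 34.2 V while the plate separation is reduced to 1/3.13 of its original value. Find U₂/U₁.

Battery connected ⇒ V is held fixed.
C₂ = 3.13 C₁ and U = ½CV², so U₂/U₁ = C₂/C₁ = 3.13.

U₂/U₁ ≈ 3.13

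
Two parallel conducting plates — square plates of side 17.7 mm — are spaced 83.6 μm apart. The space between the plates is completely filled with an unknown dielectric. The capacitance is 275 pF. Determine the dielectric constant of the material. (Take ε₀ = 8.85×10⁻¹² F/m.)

A = (17.7 mm)² = 3.13×10⁻⁴ m².
κ = Cd/(ε₀A) = 2.75×10⁻¹⁰ × 8.36×10⁻⁵ / (8.85×10⁻¹² × 3.13×10⁻⁴) = 8.29.

κ ≈ 8.29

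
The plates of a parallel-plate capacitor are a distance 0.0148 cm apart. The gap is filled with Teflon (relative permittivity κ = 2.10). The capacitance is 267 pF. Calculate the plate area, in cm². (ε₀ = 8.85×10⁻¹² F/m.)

A = Cd/(κε₀) = 2.67×10⁻¹⁰ × 1.48×10⁻⁴ / (2.10 × 8.85×10⁻¹²) = 2.13×10⁻³ m².

A ≈ 21.3 cm²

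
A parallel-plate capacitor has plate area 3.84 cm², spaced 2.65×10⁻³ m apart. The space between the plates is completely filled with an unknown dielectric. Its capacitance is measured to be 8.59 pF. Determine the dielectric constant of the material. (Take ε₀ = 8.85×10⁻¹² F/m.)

A = 3.84 cm² = 3.84×10⁻⁴ m².
κ = Cd/(ε₀A) = 8.59×10⁻¹² × 2.65×10⁻³ / (8.85×10⁻¹² × 3.84×10⁻⁴) = 6.70.

6.70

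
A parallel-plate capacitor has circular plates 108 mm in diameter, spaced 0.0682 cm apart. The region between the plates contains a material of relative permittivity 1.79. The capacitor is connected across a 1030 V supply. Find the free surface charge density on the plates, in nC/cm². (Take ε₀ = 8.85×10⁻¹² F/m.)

A = π(108/2 mm)² = 9.16×10⁻³ m².
C = κε₀A/d = 1.79 × 8.85×10⁻¹² × 9.16×10⁻³ / 6.82×10⁻⁴ = 2.13×10⁻¹⁰ F.
σ = Q/A = CV/A = 2.13×10⁻¹⁰ × 1030 / 9.16×10⁻³ = 2.39×10⁻⁵ C/m².

σ ≈ 2.39 nC/cm²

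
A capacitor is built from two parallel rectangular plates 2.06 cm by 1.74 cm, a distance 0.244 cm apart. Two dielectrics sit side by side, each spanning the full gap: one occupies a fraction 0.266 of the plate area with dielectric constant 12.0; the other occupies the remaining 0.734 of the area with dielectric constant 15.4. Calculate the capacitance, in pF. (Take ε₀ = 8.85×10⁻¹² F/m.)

C ≈ 18.8 pF

A = 2.06 × 1.74 cm² = 3.58×10⁻⁴ m².
Side-by-side slabs ⇒ two capacitors in parallel, each spanning the full gap.
C₁ = κ₁ε₀A₁/d = 12.0 × 8.85×10⁻¹² × 9.53×10⁻⁵ / 2.44×10⁻³ = 4.15×10⁻¹² F.
C₂ = κ₂ε₀A₂/d = 15.4 × 8.85×10⁻¹² × 2.63×10⁻⁴ / 2.44×10⁻³ = 1.47×10⁻¹¹ F.
C = C₁ + C₂ = 1.88×10⁻¹¹ F.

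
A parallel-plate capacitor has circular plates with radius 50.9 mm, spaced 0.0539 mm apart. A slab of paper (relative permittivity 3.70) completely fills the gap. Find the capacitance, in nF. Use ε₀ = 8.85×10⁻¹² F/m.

A = π(50.9 mm)² = 8.14×10⁻³ m².
C = κε₀A/d = 3.70 × 8.85×10⁻¹² × 8.14×10⁻³ / 5.39×10⁻⁵ = 4.94×10⁻⁹ F.

C ≈ 4.94 nF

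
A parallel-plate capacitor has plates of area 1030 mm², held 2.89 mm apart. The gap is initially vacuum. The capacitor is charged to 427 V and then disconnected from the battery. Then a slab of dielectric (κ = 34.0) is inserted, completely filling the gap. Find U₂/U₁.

0.0294

Isolated ⇒ Q is held fixed.
C₂ = 34.0 C₁ and U = Q²/(2C), so U₂/U₁ = C₁/C₂ = 0.0294.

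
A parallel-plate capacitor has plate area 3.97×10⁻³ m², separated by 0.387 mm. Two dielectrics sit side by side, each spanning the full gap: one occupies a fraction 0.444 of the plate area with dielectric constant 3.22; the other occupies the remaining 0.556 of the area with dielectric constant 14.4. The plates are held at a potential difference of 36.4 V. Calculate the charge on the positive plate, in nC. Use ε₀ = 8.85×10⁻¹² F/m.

Q ≈ 31.2 nC

Side-by-side slabs ⇒ two capacitors in parallel, each spanning the full gap.
C₁ = κ₁ε₀A₁/d = 3.22 × 8.85×10⁻¹² × 1.76×10⁻³ / 3.87×10⁻⁴ = 1.30×10⁻¹⁰ F.
C₂ = κ₂ε₀A₂/d = 14.4 × 8.85×10⁻¹² × 2.21×10⁻³ / 3.87×10⁻⁴ = 7.27×10⁻¹⁰ F.
C = C₁ + C₂ = 8.57×10⁻¹⁰ F.
Q = CV = 8.57×10⁻¹⁰ × 36.4 = 3.12×10⁻⁸ C.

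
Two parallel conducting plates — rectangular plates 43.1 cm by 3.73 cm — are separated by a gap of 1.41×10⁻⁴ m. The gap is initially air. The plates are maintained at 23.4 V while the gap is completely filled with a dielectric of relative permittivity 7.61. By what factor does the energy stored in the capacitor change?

7.61

Battery connected ⇒ V is held fixed.
C₂ = 7.61 C₁ and U = ½CV², so U₂/U₁ = C₂/C₁ = 7.61.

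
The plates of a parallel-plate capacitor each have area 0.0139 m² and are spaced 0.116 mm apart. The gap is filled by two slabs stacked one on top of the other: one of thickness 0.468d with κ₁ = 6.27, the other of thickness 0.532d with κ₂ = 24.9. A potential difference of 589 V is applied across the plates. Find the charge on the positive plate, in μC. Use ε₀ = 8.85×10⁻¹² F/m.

Q ≈ 6.51 μC

Stacked slabs ⇒ two capacitors in series, each with the full plate area.
C₁ = κ₁ε₀A/d₁ = 6.27 × 8.85×10⁻¹² × 1.39×10⁻² / 5.43×10⁻⁵ = 1.42×10⁻⁸ F.
C₂ = κ₂ε₀A/d₂ = 24.9 × 8.85×10⁻¹² × 1.39×10⁻² / 6.17×10⁻⁵ = 4.96×10⁻⁸ F.
C = (1/C₁ + 1/C₂)⁻¹ = 1.10×10⁻⁸ F.
Q = CV = 1.10×10⁻⁸ × 589 = 6.51×10⁻⁶ C.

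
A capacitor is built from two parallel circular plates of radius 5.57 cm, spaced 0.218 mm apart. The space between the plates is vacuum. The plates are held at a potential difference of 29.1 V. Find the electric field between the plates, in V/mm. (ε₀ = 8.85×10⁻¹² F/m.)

E = V/d = 29.1 / 2.18×10⁻⁴ = 1.33×10⁵ V/m.

133 V/mm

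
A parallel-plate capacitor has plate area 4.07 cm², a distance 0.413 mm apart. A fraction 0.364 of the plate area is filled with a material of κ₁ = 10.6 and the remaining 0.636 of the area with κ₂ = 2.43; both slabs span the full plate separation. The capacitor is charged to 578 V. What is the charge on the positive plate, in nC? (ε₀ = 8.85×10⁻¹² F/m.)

Q ≈ 27.2 nC

A = 4.07 cm² = 4.07×10⁻⁴ m².
Side-by-side slabs ⇒ two capacitors in parallel, each spanning the full gap.
C₁ = κ₁ε₀A₁/d = 10.6 × 8.85×10⁻¹² × 1.48×10⁻⁴ / 4.13×10⁻⁴ = 3.37×10⁻¹¹ F.
C₂ = κ₂ε₀A₂/d = 2.43 × 8.85×10⁻¹² × 2.59×10⁻⁴ / 4.13×10⁻⁴ = 1.35×10⁻¹¹ F.
C = C₁ + C₂ = 4.71×10⁻¹¹ F.
Q = CV = 4.71×10⁻¹¹ × 578 = 2.72×10⁻⁸ C.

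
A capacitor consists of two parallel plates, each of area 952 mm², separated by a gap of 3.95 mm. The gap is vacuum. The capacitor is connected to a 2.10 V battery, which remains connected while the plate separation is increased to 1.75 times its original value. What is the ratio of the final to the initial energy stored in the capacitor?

Battery connected ⇒ V is held fixed.
C₂ = 0.571 C₁ and U = ½CV², so U₂/U₁ = C₂/C₁ = 0.571.

U₂/U₁ ≈ 0.571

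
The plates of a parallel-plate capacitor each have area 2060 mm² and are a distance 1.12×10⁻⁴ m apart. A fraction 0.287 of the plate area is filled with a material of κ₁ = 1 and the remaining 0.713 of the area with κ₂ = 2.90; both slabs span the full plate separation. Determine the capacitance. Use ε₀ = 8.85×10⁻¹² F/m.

A = 2060 mm² = 2.06×10⁻³ m².
Side-by-side slabs ⇒ two capacitors in parallel, each spanning the full gap.
C₁ = κ₁ε₀A₁/d = 1.00 × 8.85×10⁻¹² × 5.91×10⁻⁴ / 1.12×10⁻⁴ = 4.67×10⁻¹¹ F.
C₂ = κ₂ε₀A₂/d = 2.90 × 8.85×10⁻¹² × 1.47×10⁻³ / 1.12×10⁻⁴ = 3.37×10⁻¹⁰ F.
C = C₁ + C₂ = 3.83×10⁻¹⁰ F.

C ≈ 383 pF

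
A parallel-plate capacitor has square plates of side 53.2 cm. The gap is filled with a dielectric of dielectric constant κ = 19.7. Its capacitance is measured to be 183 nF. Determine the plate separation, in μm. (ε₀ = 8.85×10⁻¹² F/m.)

A = (53.2 cm)² = 0.283 m².
d = κε₀A/C = 19.7 × 8.85×10⁻¹² × 0.283 / 1.83×10⁻⁷ = 2.70×10⁻⁴ m.

d ≈ 270 μm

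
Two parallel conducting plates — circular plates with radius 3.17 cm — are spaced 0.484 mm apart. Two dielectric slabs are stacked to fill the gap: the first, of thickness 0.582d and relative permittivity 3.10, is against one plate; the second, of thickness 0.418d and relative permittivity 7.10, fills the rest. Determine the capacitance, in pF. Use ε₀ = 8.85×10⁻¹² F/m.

A = π(3.17 cm)² = 3.16×10⁻³ m².
Stacked slabs ⇒ two capacitors in series, each with the full plate area.
C₁ = κ₁ε₀A/d₁ = 3.10 × 8.85×10⁻¹² × 3.16×10⁻³ / 2.82×10⁻⁴ = 3.07×10⁻¹⁰ F.
C₂ = κ₂ε₀A/d₂ = 7.10 × 8.85×10⁻¹² × 3.16×10⁻³ / 2.02×10⁻⁴ = 9.81×10⁻¹⁰ F.
C = (1/C₁ + 1/C₂)⁻¹ = 2.34×10⁻¹⁰ F.

234 pF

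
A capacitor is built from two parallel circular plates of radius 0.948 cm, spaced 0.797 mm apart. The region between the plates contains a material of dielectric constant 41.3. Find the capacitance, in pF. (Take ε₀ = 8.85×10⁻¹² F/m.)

A = π(0.948 cm)² = 2.82×10⁻⁴ m².
C = κε₀A/d = 41.3 × 8.85×10⁻¹² × 2.82×10⁻⁴ / 7.97×10⁻⁴ = 1.29×10⁻¹⁰ F.

129 pF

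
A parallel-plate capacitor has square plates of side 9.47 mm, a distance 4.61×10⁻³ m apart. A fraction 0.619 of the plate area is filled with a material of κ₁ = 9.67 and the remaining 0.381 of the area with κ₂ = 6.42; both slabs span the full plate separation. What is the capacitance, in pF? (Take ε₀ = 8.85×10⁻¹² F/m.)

C ≈ 1.45 pF

A = (9.47 mm)² = 8.97×10⁻⁵ m².
Side-by-side slabs ⇒ two capacitors in parallel, each spanning the full gap.
C₁ = κ₁ε₀A₁/d = 9.67 × 8.85×10⁻¹² × 5.55×10⁻⁵ / 4.61×10⁻³ = 1.03×10⁻¹² F.
C₂ = κ₂ε₀A₂/d = 6.42 × 8.85×10⁻¹² × 3.42×10⁻⁵ / 4.61×10⁻³ = 4.21×10⁻¹³ F.
C = C₁ + C₂ = 1.45×10⁻¹² F.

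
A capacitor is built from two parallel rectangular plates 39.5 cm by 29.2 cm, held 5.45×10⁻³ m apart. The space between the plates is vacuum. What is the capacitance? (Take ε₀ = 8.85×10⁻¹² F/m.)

A = 39.5 × 29.2 cm² = 0.115 m².
C = ε₀A/d = 8.85×10⁻¹² × 0.115 / 5.45×10⁻³ = 1.87×10⁻¹⁰ F.

187 pF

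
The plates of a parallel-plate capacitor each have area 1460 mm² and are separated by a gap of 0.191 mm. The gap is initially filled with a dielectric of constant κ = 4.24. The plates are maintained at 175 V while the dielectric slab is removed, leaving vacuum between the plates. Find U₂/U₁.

Battery connected ⇒ V is held fixed.
C₂ = 0.236 C₁ and U = ½CV², so U₂/U₁ = C₂/C₁ = 0.236.

U₂/U₁ ≈ 0.236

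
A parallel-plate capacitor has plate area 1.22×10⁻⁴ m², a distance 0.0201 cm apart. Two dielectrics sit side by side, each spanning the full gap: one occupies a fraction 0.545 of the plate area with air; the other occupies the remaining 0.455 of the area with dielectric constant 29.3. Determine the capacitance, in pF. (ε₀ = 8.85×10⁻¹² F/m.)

Side-by-side slabs ⇒ two capacitors in parallel, each spanning the full gap.
C₁ = κ₁ε₀A₁/d = 1.00 × 8.85×10⁻¹² × 6.65×10⁻⁵ / 2.01×10⁻⁴ = 2.93×10⁻¹² F.
C₂ = κ₂ε₀A₂/d = 29.3 × 8.85×10⁻¹² × 5.55×10⁻⁵ / 2.01×10⁻⁴ = 7.16×10⁻¹¹ F.
C = C₁ + C₂ = 7.45×10⁻¹¹ F.

C ≈ 74.5 pF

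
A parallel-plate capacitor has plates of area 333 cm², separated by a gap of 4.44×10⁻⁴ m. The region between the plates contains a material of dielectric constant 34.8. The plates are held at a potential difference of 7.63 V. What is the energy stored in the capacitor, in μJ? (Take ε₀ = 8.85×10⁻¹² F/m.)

U ≈ 0.672 μJ

A = 333 cm² = 3.33×10⁻² m².
C = κε₀A/d = 34.8 × 8.85×10⁻¹² × 3.33×10⁻² / 4.44×10⁻⁴ = 2.31×10⁻⁸ F.
U = ½CV² = ½ × 2.31×10⁻⁸ × (7.63)² = 6.72×10⁻⁷ J.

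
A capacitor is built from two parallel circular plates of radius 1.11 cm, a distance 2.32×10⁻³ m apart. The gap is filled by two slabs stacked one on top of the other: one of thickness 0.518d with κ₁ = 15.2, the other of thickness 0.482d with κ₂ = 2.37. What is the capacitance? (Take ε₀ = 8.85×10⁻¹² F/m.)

C ≈ 6.22 pF

A = π(1.11 cm)² = 3.87×10⁻⁴ m².
Stacked slabs ⇒ two capacitors in series, each with the full plate area.
C₁ = κ₁ε₀A/d₁ = 15.2 × 8.85×10⁻¹² × 3.87×10⁻⁴ / 1.20×10⁻³ = 4.33×10⁻¹¹ F.
C₂ = κ₂ε₀A/d₂ = 2.37 × 8.85×10⁻¹² × 3.87×10⁻⁴ / 1.12×10⁻³ = 7.26×10⁻¹² F.
C = (1/C₁ + 1/C₂)⁻¹ = 6.22×10⁻¹² F.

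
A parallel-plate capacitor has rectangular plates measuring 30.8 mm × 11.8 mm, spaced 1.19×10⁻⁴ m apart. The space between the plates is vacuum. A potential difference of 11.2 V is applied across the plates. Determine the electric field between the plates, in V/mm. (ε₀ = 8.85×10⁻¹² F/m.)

E = V/d = 11.2 / 1.19×10⁻⁴ = 9.41×10⁴ V/m.

94.1 V/mm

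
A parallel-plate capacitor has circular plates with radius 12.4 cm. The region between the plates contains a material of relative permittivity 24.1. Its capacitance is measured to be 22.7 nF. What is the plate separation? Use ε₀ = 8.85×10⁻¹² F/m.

A = π(12.4 cm)² = 4.83×10⁻² m².
d = κε₀A/C = 24.1 × 8.85×10⁻¹² × 4.83×10⁻² / 2.27×10⁻⁸ = 4.54×10⁻⁴ m.

454 μm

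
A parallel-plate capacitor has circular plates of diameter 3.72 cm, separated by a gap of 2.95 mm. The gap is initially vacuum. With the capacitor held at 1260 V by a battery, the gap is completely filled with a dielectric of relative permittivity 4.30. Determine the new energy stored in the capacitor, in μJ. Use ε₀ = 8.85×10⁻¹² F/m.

A = π(3.72/2 cm)² = 1.09×10⁻³ m².
Initially C₁ = ε₀A/d = 8.85×10⁻¹² × 1.09×10⁻³ / 2.95×10⁻³ = 3.26×10⁻¹² F.
U₁ = 2.59×10⁻⁶ J.
Battery connected ⇒ V is held fixed. C₂ = 4.30 C₁ and U = ½CV², so U₂/U₁ = C₂/C₁ = 4.30.
U₂ = 4.30 × 2.59×10⁻⁶ = 1.11×10⁻⁵ J.

11.1 μJ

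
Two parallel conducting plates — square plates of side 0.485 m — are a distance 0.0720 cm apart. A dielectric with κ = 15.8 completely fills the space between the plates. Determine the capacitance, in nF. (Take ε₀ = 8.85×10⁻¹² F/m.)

45.7 nF

A = (0.485 m)² = 0.235 m².
C = κε₀A/d = 15.8 × 8.85×10⁻¹² × 0.235 / 7.20×10⁻⁴ = 4.57×10⁻⁸ F.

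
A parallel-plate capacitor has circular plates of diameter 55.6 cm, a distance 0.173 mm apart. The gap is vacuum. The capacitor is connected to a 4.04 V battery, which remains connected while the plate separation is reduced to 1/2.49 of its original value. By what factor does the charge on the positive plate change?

Battery connected ⇒ V is held fixed.
C₂ = 2.49 C₁ and Q = CV, so Q₂/Q₁ = C₂/C₁ = 2.49.

Q₂/Q₁ ≈ 2.49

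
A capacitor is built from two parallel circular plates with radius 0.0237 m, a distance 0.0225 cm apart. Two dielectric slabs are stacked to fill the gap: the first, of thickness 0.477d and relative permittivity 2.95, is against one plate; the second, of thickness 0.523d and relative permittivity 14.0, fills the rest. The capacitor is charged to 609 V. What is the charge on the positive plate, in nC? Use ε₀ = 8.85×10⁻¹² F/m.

212 nC

A = π(0.0237 m)² = 1.76×10⁻³ m².
Stacked slabs ⇒ two capacitors in series, each with the full plate area.
C₁ = κ₁ε₀A/d₁ = 2.95 × 8.85×10⁻¹² × 1.76×10⁻³ / 1.07×10⁻⁴ = 4.29×10⁻¹⁰ F.
C₂ = κ₂ε₀A/d₂ = 14.0 × 8.85×10⁻¹² × 1.76×10⁻³ / 1.18×10⁻⁴ = 1.86×10⁻⁹ F.
C = (1/C₁ + 1/C₂)⁻¹ = 3.49×10⁻¹⁰ F.
Q = CV = 3.49×10⁻¹⁰ × 609 = 2.12×10⁻⁷ C.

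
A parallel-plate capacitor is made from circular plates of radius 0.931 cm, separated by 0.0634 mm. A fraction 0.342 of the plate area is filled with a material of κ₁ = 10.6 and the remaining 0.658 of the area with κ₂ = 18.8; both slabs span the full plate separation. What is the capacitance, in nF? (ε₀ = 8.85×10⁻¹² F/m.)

A = π(0.931 cm)² = 2.72×10⁻⁴ m².
Side-by-side slabs ⇒ two capacitors in parallel, each spanning the full gap.
C₁ = κ₁ε₀A₁/d = 10.6 × 8.85×10⁻¹² × 9.31×10⁻⁵ / 6.34×10⁻⁵ = 1.38×10⁻¹⁰ F.
C₂ = κ₂ε₀A₂/d = 18.8 × 8.85×10⁻¹² × 1.79×10⁻⁴ / 6.34×10⁻⁵ = 4.70×10⁻¹⁰ F.
C = C₁ + C₂ = 6.08×10⁻¹⁰ F.

C ≈ 0.608 nF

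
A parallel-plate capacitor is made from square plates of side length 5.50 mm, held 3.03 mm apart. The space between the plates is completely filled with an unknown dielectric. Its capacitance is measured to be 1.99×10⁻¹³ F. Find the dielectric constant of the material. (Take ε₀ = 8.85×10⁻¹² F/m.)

2.25

A = (5.50 mm)² = 3.02×10⁻⁵ m².
κ = Cd/(ε₀A) = 1.99×10⁻¹³ × 3.03×10⁻³ / (8.85×10⁻¹² × 3.02×10⁻⁵) = 2.25.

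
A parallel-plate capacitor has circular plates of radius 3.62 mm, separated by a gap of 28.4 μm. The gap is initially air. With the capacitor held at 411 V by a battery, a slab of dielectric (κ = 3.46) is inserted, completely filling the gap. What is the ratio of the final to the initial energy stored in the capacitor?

Battery connected ⇒ V is held fixed.
C₂ = 3.46 C₁ and U = ½CV², so U₂/U₁ = C₂/C₁ = 3.46.

U₂/U₁ ≈ 3.46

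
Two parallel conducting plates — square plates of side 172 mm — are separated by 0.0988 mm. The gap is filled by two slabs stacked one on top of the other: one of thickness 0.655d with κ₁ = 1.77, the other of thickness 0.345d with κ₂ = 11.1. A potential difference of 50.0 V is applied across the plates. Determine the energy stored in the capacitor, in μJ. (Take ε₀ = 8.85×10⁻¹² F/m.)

8.26 μJ

A = (172 mm)² = 2.96×10⁻² m².
Stacked slabs ⇒ two capacitors in series, each with the full plate area.
C₁ = κ₁ε₀A/d₁ = 1.77 × 8.85×10⁻¹² × 2.96×10⁻² / 6.47×10⁻⁵ = 7.16×10⁻⁹ F.
C₂ = κ₂ε₀A/d₂ = 11.1 × 8.85×10⁻¹² × 2.96×10⁻² / 3.41×10⁻⁵ = 8.53×10⁻⁸ F.
C = (1/C₁ + 1/C₂)⁻¹ = 6.61×10⁻⁹ F.
U = ½CV² = ½ × 6.61×10⁻⁹ × (50.0)² = 8.26×10⁻⁶ J.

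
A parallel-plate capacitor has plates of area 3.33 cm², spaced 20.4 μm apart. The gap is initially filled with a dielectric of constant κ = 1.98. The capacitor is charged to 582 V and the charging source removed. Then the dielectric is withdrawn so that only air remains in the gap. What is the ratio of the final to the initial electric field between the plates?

Isolated ⇒ Q is held fixed.
V₂ = Q/C₂ = V₁/0.505; E = V/d, so E₂/E₁ = (V₂/V₁)(d₁/d₂) = 1.98.

E₂/E₁ ≈ 1.98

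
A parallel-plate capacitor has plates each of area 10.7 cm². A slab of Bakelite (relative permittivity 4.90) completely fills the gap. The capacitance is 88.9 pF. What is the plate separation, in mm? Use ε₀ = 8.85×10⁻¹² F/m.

A = 10.7 cm² = 1.07×10⁻³ m².
d = κε₀A/C = 4.90 × 8.85×10⁻¹² × 1.07×10⁻³ / 8.89×10⁻¹¹ = 5.22×10⁻⁴ m.

0.522 mm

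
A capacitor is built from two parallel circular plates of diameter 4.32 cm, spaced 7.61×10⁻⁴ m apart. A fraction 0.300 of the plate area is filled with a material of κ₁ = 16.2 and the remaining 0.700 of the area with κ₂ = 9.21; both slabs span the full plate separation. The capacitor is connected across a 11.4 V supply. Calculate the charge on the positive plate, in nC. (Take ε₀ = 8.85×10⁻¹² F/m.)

A = π(4.32/2 cm)² = 1.47×10⁻³ m².
Side-by-side slabs ⇒ two capacitors in parallel, each spanning the full gap.
C₁ = κ₁ε₀A₁/d = 16.2 × 8.85×10⁻¹² × 4.40×10⁻⁴ / 7.61×10⁻⁴ = 8.28×10⁻¹¹ F.
C₂ = κ₂ε₀A₂/d = 9.21 × 8.85×10⁻¹² × 1.03×10⁻³ / 7.61×10⁻⁴ = 1.10×10⁻¹⁰ F.
C = C₁ + C₂ = 1.93×10⁻¹⁰ F.
Q = CV = 1.93×10⁻¹⁰ × 11.4 = 2.20×10⁻⁹ C.

Q ≈ 2.20 nC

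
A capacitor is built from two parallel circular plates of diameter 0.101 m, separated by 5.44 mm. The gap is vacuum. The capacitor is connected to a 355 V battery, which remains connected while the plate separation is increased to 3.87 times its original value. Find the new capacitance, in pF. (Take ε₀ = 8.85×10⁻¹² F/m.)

A = π(0.101/2 m)² = 8.01×10⁻³ m².
Initially C₁ = ε₀A/d = 8.85×10⁻¹² × 8.01×10⁻³ / 5.44×10⁻³ = 1.30×10⁻¹¹ F.
C = ε₀A/d scales as 1/d, so C₂/C₁ = d₁/d₂ = 1/3.87 = 0.258.
C₂ = 0.258 × 1.30×10⁻¹¹ = 3.37×10⁻¹² F.

3.37 pF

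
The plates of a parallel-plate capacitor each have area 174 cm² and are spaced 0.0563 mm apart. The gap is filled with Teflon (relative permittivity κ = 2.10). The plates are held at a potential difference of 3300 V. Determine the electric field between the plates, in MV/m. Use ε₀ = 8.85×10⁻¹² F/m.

E = V/d = 3300 / 5.63×10⁻⁵ = 5.86×10⁷ V/m.

E ≈ 58.6 MV/m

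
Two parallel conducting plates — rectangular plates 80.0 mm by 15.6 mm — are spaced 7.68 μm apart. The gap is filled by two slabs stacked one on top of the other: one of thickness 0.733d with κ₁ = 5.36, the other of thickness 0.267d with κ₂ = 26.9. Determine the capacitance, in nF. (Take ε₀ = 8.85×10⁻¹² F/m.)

C ≈ 9.80 nF

A = 80.0 × 15.6 mm² = 1.25×10⁻³ m².
Stacked slabs ⇒ two capacitors in series, each with the full plate area.
C₁ = κ₁ε₀A/d₁ = 5.36 × 8.85×10⁻¹² × 1.25×10⁻³ / 5.63×10⁻⁶ = 1.05×10⁻⁸ F.
C₂ = κ₂ε₀A/d₂ = 26.9 × 8.85×10⁻¹² × 1.25×10⁻³ / 2.05×10⁻⁶ = 1.45×10⁻⁷ F.
C = (1/C₁ + 1/C₂)⁻¹ = 9.80×10⁻⁹ F.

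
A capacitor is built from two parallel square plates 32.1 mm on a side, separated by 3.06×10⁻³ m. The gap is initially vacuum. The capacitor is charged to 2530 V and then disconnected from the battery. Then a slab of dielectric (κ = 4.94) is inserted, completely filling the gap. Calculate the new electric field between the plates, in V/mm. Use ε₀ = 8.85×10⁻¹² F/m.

A = (32.1 mm)² = 1.03×10⁻³ m².
Initially C₁ = ε₀A/d = 8.85×10⁻¹² × 1.03×10⁻³ / 3.06×10⁻³ = 2.98×10⁻¹² F.
E₁ = 8.27×10⁵ V/m.
Isolated ⇒ Q is held fixed. V₂ = Q/C₂ = V₁/4.94; E = V/d, so E₂/E₁ = (V₂/V₁)(d₁/d₂) = 0.202.
E₂ = 0.202 × 8.27×10⁵ = 1.67×10⁵ V/m.

167 V/mm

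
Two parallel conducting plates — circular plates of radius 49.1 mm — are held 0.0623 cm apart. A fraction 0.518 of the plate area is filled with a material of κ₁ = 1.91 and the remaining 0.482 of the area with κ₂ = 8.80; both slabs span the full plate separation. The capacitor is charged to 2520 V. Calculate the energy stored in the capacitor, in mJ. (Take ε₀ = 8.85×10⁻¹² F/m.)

1.79 mJ

A = π(49.1 mm)² = 7.57×10⁻³ m².
Side-by-side slabs ⇒ two capacitors in parallel, each spanning the full gap.
C₁ = κ₁ε₀A₁/d = 1.91 × 8.85×10⁻¹² × 3.92×10⁻³ / 6.23×10⁻⁴ = 1.06×10⁻¹⁰ F.
C₂ = κ₂ε₀A₂/d = 8.80 × 8.85×10⁻¹² × 3.65×10⁻³ / 6.23×10⁻⁴ = 4.56×10⁻¹⁰ F.
C = C₁ + C₂ = 5.63×10⁻¹⁰ F.
U = ½CV² = ½ × 5.63×10⁻¹⁰ × (2520)² = 1.79×10⁻³ J.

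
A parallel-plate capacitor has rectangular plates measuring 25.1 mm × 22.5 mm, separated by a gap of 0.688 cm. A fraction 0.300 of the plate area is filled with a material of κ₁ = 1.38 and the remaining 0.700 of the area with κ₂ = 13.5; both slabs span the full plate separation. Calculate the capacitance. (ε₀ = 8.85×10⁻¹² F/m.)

C ≈ 7.17 pF

A = 25.1 × 22.5 mm² = 5.65×10⁻⁴ m².
Side-by-side slabs ⇒ two capacitors in parallel, each spanning the full gap.
C₁ = κ₁ε₀A₁/d = 1.38 × 8.85×10⁻¹² × 1.69×10⁻⁴ / 6.88×10⁻³ = 3.01×10⁻¹³ F.
C₂ = κ₂ε₀A₂/d = 13.5 × 8.85×10⁻¹² × 3.95×10⁻⁴ / 6.88×10⁻³ = 6.87×10⁻¹² F.
C = C₁ + C₂ = 7.17×10⁻¹² F.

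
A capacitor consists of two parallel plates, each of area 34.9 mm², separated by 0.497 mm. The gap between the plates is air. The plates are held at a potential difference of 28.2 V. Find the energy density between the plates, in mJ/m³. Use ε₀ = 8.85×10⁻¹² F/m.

u ≈ 14.2 mJ/m³

E = V/d = 28.2 / 4.97×10⁻⁴ = 5.67×10⁴ V/m.
u = ½ε₀E² = ½ × 8.85×10⁻¹² × (5.67×10⁴)² = 1.42×10⁻² J/m³.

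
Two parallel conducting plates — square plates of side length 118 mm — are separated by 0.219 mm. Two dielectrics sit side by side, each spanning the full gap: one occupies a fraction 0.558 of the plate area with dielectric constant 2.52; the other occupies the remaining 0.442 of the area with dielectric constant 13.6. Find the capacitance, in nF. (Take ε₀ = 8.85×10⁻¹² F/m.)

C ≈ 4.17 nF

A = (118 mm)² = 1.39×10⁻² m².
Side-by-side slabs ⇒ two capacitors in parallel, each spanning the full gap.
C₁ = κ₁ε₀A₁/d = 2.52 × 8.85×10⁻¹² × 7.77×10⁻³ / 2.19×10⁻⁴ = 7.91×10⁻¹⁰ F.
C₂ = κ₂ε₀A₂/d = 13.6 × 8.85×10⁻¹² × 6.15×10⁻³ / 2.19×10⁻⁴ = 3.38×10⁻⁹ F.
C = C₁ + C₂ = 4.17×10⁻⁹ F.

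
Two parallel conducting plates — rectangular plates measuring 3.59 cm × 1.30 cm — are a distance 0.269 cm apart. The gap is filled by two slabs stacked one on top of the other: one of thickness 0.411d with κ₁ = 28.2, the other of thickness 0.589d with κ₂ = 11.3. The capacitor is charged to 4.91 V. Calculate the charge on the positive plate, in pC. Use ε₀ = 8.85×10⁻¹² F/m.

A = 3.59 × 1.30 cm² = 4.67×10⁻⁴ m².
Stacked slabs ⇒ two capacitors in series, each with the full plate area.
C₁ = κ₁ε₀A/d₁ = 28.2 × 8.85×10⁻¹² × 4.67×10⁻⁴ / 1.11×10⁻³ = 1.05×10⁻¹⁰ F.
C₂ = κ₂ε₀A/d₂ = 11.3 × 8.85×10⁻¹² × 4.67×10⁻⁴ / 1.58×10⁻³ = 2.95×10⁻¹¹ F.
C = (1/C₁ + 1/C₂)⁻¹ = 2.30×10⁻¹¹ F.
Q = CV = 2.30×10⁻¹¹ × 4.91 = 1.13×10⁻¹⁰ C.

113 pC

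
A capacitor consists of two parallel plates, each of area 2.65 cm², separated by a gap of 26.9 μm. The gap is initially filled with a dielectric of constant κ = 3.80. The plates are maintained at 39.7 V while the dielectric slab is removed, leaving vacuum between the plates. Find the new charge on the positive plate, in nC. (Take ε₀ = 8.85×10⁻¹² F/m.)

A = 2.65 cm² = 2.65×10⁻⁴ m².
Initially C₁ = κε₀A/d = 3.80 × 8.85×10⁻¹² × 2.65×10⁻⁴ / 2.69×10⁻⁵ = 3.31×10⁻¹⁰ F.
Q₁ = 1.32×10⁻⁸ C.
Battery connected ⇒ V is held fixed. C₂ = 0.263 C₁ and Q = CV, so Q₂/Q₁ = C₂/C₁ = 0.263.
Q₂ = 0.263 × 1.32×10⁻⁸ = 3.46×10⁻⁹ C.

Q ≈ 3.46 nC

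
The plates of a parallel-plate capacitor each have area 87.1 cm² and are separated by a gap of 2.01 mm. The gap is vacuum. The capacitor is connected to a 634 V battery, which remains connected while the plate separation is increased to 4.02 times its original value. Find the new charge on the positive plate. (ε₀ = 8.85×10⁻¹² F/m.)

A = 87.1 cm² = 8.71×10⁻³ m².
Initially C₁ = ε₀A/d = 8.85×10⁻¹² × 8.71×10⁻³ / 2.01×10⁻³ = 3.84×10⁻¹¹ F.
Q₁ = 2.43×10⁻⁸ C.
Battery connected ⇒ V is held fixed. C₂ = 0.249 C₁ and Q = CV, so Q₂/Q₁ = C₂/C₁ = 0.249.
Q₂ = 0.249 × 2.43×10⁻⁸ = 6.05×10⁻⁹ C.

6.05 nC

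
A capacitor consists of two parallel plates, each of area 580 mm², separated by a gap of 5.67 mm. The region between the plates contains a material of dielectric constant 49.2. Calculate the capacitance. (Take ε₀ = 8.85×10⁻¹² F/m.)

A = 580 mm² = 5.80×10⁻⁴ m².
C = κε₀A/d = 49.2 × 8.85×10⁻¹² × 5.80×10⁻⁴ / 5.67×10⁻³ = 4.45×10⁻¹¹ F.

C ≈ 44.5 pF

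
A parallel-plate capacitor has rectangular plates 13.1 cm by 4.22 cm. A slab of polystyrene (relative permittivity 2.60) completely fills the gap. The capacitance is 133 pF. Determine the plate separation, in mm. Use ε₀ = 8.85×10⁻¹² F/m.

d ≈ 0.956 mm

A = 13.1 × 4.22 cm² = 5.53×10⁻³ m².
d = κε₀A/C = 2.60 × 8.85×10⁻¹² × 5.53×10⁻³ / 1.33×10⁻¹⁰ = 9.56×10⁻⁴ m.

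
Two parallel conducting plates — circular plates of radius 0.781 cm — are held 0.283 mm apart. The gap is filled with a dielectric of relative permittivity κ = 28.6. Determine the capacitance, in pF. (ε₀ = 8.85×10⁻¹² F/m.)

A = π(0.781 cm)² = 1.92×10⁻⁴ m².
C = κε₀A/d = 28.6 × 8.85×10⁻¹² × 1.92×10⁻⁴ / 2.83×10⁻⁴ = 1.71×10⁻¹⁰ F.

171 pF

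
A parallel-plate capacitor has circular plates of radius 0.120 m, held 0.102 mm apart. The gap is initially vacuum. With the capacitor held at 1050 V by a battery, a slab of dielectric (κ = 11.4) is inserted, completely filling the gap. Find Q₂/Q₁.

11.4

Battery connected ⇒ V is held fixed.
C₂ = 11.4 C₁ and Q = CV, so Q₂/Q₁ = C₂/C₁ = 11.4.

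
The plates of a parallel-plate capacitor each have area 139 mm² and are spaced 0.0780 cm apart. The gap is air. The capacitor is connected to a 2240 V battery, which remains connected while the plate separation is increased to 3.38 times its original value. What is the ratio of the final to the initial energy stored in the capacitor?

U₂/U₁ ≈ 0.296

Battery connected ⇒ V is held fixed.
C₂ = 0.296 C₁ and U = ½CV², so U₂/U₁ = C₂/C₁ = 0.296.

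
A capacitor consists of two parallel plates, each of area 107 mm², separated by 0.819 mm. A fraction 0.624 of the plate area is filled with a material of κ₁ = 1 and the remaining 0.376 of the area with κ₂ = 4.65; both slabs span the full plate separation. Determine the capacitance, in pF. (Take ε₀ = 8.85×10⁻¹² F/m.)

A = 107 mm² = 1.07×10⁻⁴ m².
Side-by-side slabs ⇒ two capacitors in parallel, each spanning the full gap.
C₁ = κ₁ε₀A₁/d = 1.00 × 8.85×10⁻¹² × 6.68×10⁻⁵ / 8.19×10⁻⁴ = 7.21×10⁻¹³ F.
C₂ = κ₂ε₀A₂/d = 4.65 × 8.85×10⁻¹² × 4.02×10⁻⁵ / 8.19×10⁻⁴ = 2.02×10⁻¹² F.
C = C₁ + C₂ = 2.74×10⁻¹² F.

2.74 pF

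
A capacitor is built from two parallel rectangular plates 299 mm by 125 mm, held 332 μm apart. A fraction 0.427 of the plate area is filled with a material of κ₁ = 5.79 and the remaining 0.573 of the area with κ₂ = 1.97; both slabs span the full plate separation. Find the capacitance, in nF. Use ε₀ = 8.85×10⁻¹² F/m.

A = 299 × 125 mm² = 3.74×10⁻² m².
Side-by-side slabs ⇒ two capacitors in parallel, each spanning the full gap.
C₁ = κ₁ε₀A₁/d = 5.79 × 8.85×10⁻¹² × 1.60×10⁻² / 3.32×10⁻⁴ = 2.46×10⁻⁹ F.
C₂ = κ₂ε₀A₂/d = 1.97 × 8.85×10⁻¹² × 2.14×10⁻² / 3.32×10⁻⁴ = 1.12×10⁻⁹ F.
C = C₁ + C₂ = 3.59×10⁻⁹ F.

C ≈ 3.59 nF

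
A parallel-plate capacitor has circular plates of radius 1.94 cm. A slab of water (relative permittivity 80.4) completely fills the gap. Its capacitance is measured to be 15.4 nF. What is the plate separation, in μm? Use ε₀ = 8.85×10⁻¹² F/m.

A = π(1.94 cm)² = 1.18×10⁻³ m².
d = κε₀A/C = 80.4 × 8.85×10⁻¹² × 1.18×10⁻³ / 1.54×10⁻⁸ = 5.46×10⁻⁵ m.

d ≈ 54.6 μm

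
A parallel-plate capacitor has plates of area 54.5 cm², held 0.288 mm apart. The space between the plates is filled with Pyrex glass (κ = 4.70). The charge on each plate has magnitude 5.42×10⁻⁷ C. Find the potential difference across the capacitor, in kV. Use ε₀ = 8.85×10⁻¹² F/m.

A = 54.5 cm² = 5.45×10⁻³ m².
C = κε₀A/d = 4.70 × 8.85×10⁻¹² × 5.45×10⁻³ / 2.88×10⁻⁴ = 7.87×10⁻¹⁰ F.
V = Q/C = 5.42×10⁻⁷ / 7.87×10⁻¹⁰ = 6.89×10² V.

0.689 kV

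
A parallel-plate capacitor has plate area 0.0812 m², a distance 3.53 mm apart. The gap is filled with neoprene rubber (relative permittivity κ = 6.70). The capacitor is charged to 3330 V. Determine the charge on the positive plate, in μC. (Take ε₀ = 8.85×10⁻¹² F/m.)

C = κε₀A/d = 6.70 × 8.85×10⁻¹² × 8.12×10⁻² / 3.53×10⁻³ = 1.36×10⁻⁹ F.
Q = CV = 1.36×10⁻⁹ × 3330 = 4.54×10⁻⁶ C.

Q ≈ 4.54 μC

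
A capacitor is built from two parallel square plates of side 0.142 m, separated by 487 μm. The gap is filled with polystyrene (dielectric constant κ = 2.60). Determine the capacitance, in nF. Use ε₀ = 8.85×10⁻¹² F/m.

C ≈ 0.953 nF

A = (0.142 m)² = 2.02×10⁻² m².
C = κε₀A/d = 2.60 × 8.85×10⁻¹² × 2.02×10⁻² / 4.87×10⁻⁴ = 9.53×10⁻¹⁰ F.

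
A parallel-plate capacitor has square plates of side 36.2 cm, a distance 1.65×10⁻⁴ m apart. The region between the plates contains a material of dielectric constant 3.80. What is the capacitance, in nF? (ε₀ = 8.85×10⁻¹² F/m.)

26.7 nF

A = (36.2 cm)² = 0.131 m².
C = κε₀A/d = 3.80 × 8.85×10⁻¹² × 0.131 / 1.65×10⁻⁴ = 2.67×10⁻⁸ F.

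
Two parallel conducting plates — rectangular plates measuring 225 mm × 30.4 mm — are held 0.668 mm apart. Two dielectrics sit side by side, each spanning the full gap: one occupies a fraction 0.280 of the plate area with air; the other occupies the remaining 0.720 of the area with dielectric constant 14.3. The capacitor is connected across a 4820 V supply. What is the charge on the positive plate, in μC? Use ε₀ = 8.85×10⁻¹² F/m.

4.62 μC

A = 225 × 30.4 mm² = 6.84×10⁻³ m².
Side-by-side slabs ⇒ two capacitors in parallel, each spanning the full gap.
C₁ = κ₁ε₀A₁/d = 1.00 × 8.85×10⁻¹² × 1.92×10⁻³ / 6.68×10⁻⁴ = 2.54×10⁻¹¹ F.
C₂ = κ₂ε₀A₂/d = 14.3 × 8.85×10⁻¹² × 4.92×10⁻³ / 6.68×10⁻⁴ = 9.33×10⁻¹⁰ F.
C = C₁ + C₂ = 9.58×10⁻¹⁰ F.
Q = CV = 9.58×10⁻¹⁰ × 4820 = 4.62×10⁻⁶ C.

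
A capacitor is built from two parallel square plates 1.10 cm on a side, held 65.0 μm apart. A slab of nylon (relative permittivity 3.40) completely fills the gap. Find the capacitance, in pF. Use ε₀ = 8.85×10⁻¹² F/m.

A = (1.10 cm)² = 1.21×10⁻⁴ m².
C = κε₀A/d = 3.40 × 8.85×10⁻¹² × 1.21×10⁻⁴ / 6.50×10⁻⁵ = 5.60×10⁻¹¹ F.

C ≈ 56.0 pF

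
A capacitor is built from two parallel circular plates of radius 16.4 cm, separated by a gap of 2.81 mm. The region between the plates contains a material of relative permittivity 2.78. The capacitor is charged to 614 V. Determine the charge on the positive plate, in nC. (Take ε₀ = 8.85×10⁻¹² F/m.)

A = π(16.4 cm)² = 8.45×10⁻² m².
C = κε₀A/d = 2.78 × 8.85×10⁻¹² × 8.45×10⁻² / 2.81×10⁻³ = 7.40×10⁻¹⁰ F.
Q = CV = 7.40×10⁻¹⁰ × 614 = 4.54×10⁻⁷ C.

Q ≈ 454 nC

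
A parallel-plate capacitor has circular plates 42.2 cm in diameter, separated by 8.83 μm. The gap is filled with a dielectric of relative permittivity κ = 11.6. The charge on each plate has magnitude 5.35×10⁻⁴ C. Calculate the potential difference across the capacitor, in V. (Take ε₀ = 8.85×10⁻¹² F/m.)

A = π(42.2/2 cm)² = 0.140 m².
C = κε₀A/d = 11.6 × 8.85×10⁻¹² × 0.140 / 8.83×10⁻⁶ = 1.63×10⁻⁶ F.
V = Q/C = 5.35×10⁻⁴ / 1.63×10⁻⁶ = 3.29×10² V.

V ≈ 329 V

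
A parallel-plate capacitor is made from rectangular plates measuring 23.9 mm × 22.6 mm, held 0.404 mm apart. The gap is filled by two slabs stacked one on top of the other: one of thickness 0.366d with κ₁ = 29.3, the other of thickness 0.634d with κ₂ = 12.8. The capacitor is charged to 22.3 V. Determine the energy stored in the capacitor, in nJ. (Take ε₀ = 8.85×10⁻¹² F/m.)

U ≈ 47.4 nJ

A = 23.9 × 22.6 mm² = 5.40×10⁻⁴ m².
Stacked slabs ⇒ two capacitors in series, each with the full plate area.
C₁ = κ₁ε₀A/d₁ = 29.3 × 8.85×10⁻¹² × 5.40×10⁻⁴ / 1.48×10⁻⁴ = 9.47×10⁻¹⁰ F.
C₂ = κ₂ε₀A/d₂ = 12.8 × 8.85×10⁻¹² × 5.40×10⁻⁴ / 2.56×10⁻⁴ = 2.39×10⁻¹⁰ F.
C = (1/C₁ + 1/C₂)⁻¹ = 1.91×10⁻¹⁰ F.
U = ½CV² = ½ × 1.91×10⁻¹⁰ × (22.3)² = 4.74×10⁻⁸ J.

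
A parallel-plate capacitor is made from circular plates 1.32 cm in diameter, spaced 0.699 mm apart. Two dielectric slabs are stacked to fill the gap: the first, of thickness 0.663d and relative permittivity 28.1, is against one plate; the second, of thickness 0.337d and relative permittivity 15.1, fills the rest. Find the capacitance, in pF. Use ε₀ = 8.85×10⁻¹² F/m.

A = π(1.32/2 cm)² = 1.37×10⁻⁴ m².
Stacked slabs ⇒ two capacitors in series, each with the full plate area.
C₁ = κ₁ε₀A/d₁ = 28.1 × 8.85×10⁻¹² × 1.37×10⁻⁴ / 4.63×10⁻⁴ = 7.34×10⁻¹¹ F.
C₂ = κ₂ε₀A/d₂ = 15.1 × 8.85×10⁻¹² × 1.37×10⁻⁴ / 2.36×10⁻⁴ = 7.76×10⁻¹¹ F.
C = (1/C₁ + 1/C₂)⁻¹ = 3.77×10⁻¹¹ F.

37.7 pF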